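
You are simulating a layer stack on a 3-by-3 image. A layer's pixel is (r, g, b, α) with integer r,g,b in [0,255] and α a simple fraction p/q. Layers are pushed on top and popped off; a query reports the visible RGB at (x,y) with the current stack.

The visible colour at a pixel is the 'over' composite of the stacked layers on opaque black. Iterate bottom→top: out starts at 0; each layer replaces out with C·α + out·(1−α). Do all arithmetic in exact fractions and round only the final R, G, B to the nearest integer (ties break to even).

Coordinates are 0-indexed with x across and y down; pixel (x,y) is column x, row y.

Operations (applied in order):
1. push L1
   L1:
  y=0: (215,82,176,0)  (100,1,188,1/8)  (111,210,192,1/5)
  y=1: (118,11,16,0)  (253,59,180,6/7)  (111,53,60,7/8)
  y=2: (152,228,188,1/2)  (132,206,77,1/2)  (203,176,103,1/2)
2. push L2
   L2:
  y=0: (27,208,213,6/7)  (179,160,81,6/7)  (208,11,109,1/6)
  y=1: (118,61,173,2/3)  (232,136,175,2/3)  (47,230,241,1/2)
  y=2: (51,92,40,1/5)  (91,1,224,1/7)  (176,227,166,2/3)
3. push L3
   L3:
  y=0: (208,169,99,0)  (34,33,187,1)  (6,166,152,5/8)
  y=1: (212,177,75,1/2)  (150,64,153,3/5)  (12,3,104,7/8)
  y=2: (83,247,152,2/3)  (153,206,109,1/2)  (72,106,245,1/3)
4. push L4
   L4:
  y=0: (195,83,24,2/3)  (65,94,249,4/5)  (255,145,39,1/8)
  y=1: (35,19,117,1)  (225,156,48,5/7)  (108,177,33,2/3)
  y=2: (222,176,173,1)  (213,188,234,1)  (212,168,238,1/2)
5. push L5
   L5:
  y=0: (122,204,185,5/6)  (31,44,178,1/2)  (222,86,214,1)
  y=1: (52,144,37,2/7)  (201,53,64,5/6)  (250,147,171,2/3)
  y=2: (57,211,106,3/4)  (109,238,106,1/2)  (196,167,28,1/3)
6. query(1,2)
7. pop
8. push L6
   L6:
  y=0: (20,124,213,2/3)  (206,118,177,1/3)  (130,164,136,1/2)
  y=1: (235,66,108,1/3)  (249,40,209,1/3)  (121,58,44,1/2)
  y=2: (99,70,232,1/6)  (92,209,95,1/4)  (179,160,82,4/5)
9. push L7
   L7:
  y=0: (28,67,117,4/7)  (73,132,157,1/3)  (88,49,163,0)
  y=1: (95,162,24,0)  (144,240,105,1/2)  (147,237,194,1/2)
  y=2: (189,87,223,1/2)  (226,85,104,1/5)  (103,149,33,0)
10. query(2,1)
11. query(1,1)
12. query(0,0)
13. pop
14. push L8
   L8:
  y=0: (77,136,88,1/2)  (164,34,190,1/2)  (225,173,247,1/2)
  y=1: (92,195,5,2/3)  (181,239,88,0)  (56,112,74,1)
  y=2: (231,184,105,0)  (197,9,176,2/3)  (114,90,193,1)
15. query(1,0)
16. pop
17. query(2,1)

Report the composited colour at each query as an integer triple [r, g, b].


(1,2) stack=L1,L2,L3,L4,L5; from [0,0,0]:
+L1 (α=1/2) → [66, 103, 77/2]
+L2 (α=1/7) → [487/7, 619/7, 65]
+L3 (α=1/2) → [779/7, 2061/14, 87]
+L4 (α=1) → [213, 188, 234]
+L5 (α=1/2) → [161, 213, 170]
→ [161, 213, 170]

at x=2,y=1 over L1,L2,L3,L4,L6,L7:
after L1 α=7/8: [777/8, 371/8, 105/2]
after L2 α=1/2: [1153/16, 2211/16, 587/4]
after L3 α=7/8: [2497/128, 2547/128, 3499/32]
after L4 α=2/3: [30145/384, 15953/128, 5611/96]
after L6 α=1/2: [76609/768, 23377/256, 9835/192]
after L7 α=1/2: [189505/1536, 84049/512, 47083/384]
= [123, 164, 123]

(1,1) stack=L1,L2,L3,L4,L6,L7; from [0,0,0]:
after L1 α=6/7: [1518/7, 354/7, 1080/7]
after L2 α=2/3: [4766/21, 2258/21, 3530/21]
after L3 α=3/5: [18982/105, 8548/105, 16699/105]
after L4 α=5/7: [156089/735, 98996/735, 58598/735]
after L6 α=1/3: [495193/2205, 227392/2205, 270811/2205]
after L7 α=1/2: [812713/4410, 378296/2205, 251168/2205]
rounded: [184, 172, 114]

(0,0) stack=L1,L2,L3,L4,L6,L7; from [0,0,0]:
after L1 α=0: [0, 0, 0]
after L2 α=6/7: [162/7, 1248/7, 1278/7]
after L3 α=0: [162/7, 1248/7, 1278/7]
after L4 α=2/3: [964/7, 2410/21, 538/7]
after L6 α=2/3: [1244/21, 7618/63, 3520/21]
after L7 α=4/7: [2028/49, 13246/147, 6796/49]
= [41, 90, 139]

(1,0) stack=L1,L2,L3,L4,L6,L8; from [0,0,0]:
+L1 (α=1/8) → [25/2, 1/8, 47/2]
+L2 (α=6/7) → [2173/14, 7681/56, 1019/14]
+L3 (α=1) → [34, 33, 187]
+L4 (α=4/5) → [294/5, 409/5, 1183/5]
+L6 (α=1/3) → [1618/15, 1408/15, 3251/15]
+L8 (α=1/2) → [2039/15, 959/15, 6101/30]
= [136, 64, 203]

query (2,1) [L1,L2,L3,L4,L6] — begin 0,0,0
after L1 α=7/8: [777/8, 371/8, 105/2]
after L2 α=1/2: [1153/16, 2211/16, 587/4]
after L3 α=7/8: [2497/128, 2547/128, 3499/32]
after L4 α=2/3: [30145/384, 15953/128, 5611/96]
after L6 α=1/2: [76609/768, 23377/256, 9835/192]
→ [100, 91, 51]


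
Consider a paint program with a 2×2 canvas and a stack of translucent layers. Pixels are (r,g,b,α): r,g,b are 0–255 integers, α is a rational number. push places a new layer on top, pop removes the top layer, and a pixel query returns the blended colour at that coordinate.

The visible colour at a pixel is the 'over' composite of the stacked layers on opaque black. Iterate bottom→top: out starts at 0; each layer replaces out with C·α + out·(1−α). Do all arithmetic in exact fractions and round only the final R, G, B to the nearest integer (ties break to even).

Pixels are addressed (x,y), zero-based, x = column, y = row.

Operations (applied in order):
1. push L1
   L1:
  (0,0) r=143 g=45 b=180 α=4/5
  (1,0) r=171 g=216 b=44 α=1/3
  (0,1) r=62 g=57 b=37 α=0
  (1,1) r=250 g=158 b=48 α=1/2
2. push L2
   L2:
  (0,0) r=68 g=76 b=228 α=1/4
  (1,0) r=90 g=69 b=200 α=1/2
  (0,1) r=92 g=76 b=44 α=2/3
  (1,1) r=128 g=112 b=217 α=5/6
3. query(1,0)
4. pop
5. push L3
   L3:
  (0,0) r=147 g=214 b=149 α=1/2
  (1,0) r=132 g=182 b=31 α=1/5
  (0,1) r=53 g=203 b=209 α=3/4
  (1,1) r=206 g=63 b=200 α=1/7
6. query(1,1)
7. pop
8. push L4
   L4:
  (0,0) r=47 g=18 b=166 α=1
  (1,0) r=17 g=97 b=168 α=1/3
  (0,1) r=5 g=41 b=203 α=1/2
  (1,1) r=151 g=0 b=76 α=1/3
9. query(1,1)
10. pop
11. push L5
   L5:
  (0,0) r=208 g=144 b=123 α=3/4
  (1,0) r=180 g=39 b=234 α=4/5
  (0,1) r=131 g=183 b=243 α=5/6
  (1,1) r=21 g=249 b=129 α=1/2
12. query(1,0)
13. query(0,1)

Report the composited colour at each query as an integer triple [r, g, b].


(1,0) stack=L1,L2; from [0,0,0]:
after L1 α=1/3: [57, 72, 44/3]
after L2 α=1/2: [147/2, 141/2, 322/3]
rounded: [74, 70, 107]

at x=1,y=1 over L1,L3:
L1 α=1/2: [125, 79, 24]
L3 α=1/7: [956/7, 537/7, 344/7]
→ [137, 77, 49]

(1,1) stack=L1,L4; from [0,0,0]:
L1 α=1/2: [125, 79, 24]
L4 α=1/3: [401/3, 158/3, 124/3]
rounded: [134, 53, 41]

(1,0) stack=L1,L5; from [0,0,0]:
+L1 (α=1/3) → [57, 72, 44/3]
+L5 (α=4/5) → [777/5, 228/5, 2852/15]
rounded: [155, 46, 190]

at x=0,y=1 over L1,L5:
+L1 (α=0) → [0, 0, 0]
+L5 (α=5/6) → [655/6, 305/2, 405/2]
rounded: [109, 152, 202]


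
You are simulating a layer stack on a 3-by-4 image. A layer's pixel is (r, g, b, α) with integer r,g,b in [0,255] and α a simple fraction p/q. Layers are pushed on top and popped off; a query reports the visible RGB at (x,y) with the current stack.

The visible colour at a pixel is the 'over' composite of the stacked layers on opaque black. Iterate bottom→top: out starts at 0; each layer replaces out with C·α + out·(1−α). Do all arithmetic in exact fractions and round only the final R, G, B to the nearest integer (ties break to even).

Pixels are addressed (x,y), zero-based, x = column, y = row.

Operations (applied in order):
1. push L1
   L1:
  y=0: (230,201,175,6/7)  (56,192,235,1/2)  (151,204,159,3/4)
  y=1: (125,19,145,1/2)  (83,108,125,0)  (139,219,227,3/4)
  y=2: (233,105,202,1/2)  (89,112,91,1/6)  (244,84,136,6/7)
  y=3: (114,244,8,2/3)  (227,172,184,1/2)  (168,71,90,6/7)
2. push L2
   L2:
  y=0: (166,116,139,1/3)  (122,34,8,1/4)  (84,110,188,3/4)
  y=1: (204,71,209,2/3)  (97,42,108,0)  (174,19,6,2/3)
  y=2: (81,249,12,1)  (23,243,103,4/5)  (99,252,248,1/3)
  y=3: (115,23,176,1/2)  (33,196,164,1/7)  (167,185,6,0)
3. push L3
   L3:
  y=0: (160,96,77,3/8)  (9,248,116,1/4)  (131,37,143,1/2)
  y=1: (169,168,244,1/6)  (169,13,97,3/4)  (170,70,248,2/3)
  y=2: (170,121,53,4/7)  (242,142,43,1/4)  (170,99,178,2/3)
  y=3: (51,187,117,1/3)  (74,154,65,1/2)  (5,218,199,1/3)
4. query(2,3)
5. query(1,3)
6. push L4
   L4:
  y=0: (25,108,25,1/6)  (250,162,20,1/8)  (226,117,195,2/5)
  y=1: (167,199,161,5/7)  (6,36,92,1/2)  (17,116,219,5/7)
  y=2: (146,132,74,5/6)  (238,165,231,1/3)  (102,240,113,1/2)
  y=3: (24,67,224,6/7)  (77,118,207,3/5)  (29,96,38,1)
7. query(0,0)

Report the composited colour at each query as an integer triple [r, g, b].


(2,3) stack=L1,L2,L3; from [0,0,0]:
L1 α=6/7: [144, 426/7, 540/7]
L2 α=0: [144, 426/7, 540/7]
L3 α=1/3: [293/3, 2378/21, 2473/21]
rounded: [98, 113, 118]

query (1,3) [L1,L2,L3] — begin 0,0,0
+L1 (α=1/2) → [227/2, 86, 92]
+L2 (α=1/7) → [102, 712/7, 716/7]
+L3 (α=1/2) → [88, 895/7, 1171/14]
→ [88, 128, 84]

at x=0,y=0 over L1,L2,L3,L4:
after L1 α=6/7: [1380/7, 1206/7, 150]
after L2 α=1/3: [3922/21, 3224/21, 439/3]
after L3 α=3/8: [14845/84, 2771/21, 361/3]
after L4 α=1/6: [76325/504, 16123/126, 940/9]
= [151, 128, 104]


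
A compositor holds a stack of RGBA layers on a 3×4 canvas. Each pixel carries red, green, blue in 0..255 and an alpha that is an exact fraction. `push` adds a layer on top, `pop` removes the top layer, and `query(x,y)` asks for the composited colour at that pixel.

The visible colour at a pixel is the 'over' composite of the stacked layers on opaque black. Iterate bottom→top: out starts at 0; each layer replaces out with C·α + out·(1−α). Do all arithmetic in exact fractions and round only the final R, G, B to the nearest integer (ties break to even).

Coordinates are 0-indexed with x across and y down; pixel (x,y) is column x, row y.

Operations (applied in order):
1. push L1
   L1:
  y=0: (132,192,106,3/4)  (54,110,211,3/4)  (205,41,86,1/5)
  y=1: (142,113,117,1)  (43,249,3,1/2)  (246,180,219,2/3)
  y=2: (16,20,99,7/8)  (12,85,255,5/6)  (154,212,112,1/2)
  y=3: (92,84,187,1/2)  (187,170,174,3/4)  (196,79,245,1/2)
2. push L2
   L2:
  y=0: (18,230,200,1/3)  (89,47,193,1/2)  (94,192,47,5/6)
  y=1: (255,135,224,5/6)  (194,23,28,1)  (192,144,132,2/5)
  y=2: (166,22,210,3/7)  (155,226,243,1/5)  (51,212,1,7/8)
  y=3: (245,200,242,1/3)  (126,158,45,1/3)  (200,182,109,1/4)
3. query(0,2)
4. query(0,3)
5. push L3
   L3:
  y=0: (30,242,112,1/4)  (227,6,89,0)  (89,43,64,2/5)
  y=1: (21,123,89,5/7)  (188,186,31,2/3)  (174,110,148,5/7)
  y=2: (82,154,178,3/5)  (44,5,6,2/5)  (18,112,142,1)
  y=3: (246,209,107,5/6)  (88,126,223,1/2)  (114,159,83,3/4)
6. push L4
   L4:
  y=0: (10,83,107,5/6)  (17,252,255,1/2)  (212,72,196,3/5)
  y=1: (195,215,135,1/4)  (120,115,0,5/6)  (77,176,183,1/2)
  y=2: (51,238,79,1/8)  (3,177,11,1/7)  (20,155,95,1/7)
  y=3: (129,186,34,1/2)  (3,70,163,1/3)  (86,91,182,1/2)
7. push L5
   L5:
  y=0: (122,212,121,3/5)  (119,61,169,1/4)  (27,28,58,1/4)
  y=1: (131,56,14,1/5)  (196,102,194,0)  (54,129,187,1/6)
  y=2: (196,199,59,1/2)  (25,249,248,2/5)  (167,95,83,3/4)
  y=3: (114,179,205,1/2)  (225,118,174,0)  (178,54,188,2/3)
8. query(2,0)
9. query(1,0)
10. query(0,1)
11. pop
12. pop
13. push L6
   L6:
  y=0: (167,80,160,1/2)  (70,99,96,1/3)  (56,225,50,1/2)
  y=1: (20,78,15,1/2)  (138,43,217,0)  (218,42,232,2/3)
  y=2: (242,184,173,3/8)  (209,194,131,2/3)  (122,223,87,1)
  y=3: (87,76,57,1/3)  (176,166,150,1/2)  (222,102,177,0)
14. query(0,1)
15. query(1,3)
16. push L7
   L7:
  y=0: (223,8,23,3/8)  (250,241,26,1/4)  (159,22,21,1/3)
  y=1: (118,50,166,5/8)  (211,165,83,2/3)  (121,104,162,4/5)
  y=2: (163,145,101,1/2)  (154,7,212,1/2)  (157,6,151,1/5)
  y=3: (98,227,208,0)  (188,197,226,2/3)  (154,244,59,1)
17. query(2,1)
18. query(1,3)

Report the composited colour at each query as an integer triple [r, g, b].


(0,2) stack=L1,L2; from [0,0,0]:
L1 α=7/8: [14, 35/2, 693/8]
L2 α=3/7: [554/7, 136/7, 279/2]
rounded: [79, 19, 140]

(0,3) stack=L1,L2; from [0,0,0]:
L1 α=1/2: [46, 42, 187/2]
L2 α=1/3: [337/3, 284/3, 143]
= [112, 95, 143]

query (2,0) [L1,L2,L3,L4,L5] — begin 0,0,0
L1 α=1/5: [41, 41/5, 86/5]
L2 α=5/6: [511/6, 4841/30, 1261/30]
L3 α=2/5: [867/10, 5701/50, 2541/50]
L4 α=3/5: [4047/25, 11101/125, 17241/125]
L5 α=1/4: [3204/25, 36803/500, 58973/500]
rounded: [128, 74, 118]

query (1,0) [L1,L2,L3,L4,L5] — begin 0,0,0
L1 α=3/4: [81/2, 165/2, 633/4]
L2 α=1/2: [259/4, 259/4, 1405/8]
L3 α=0: [259/4, 259/4, 1405/8]
L4 α=1/2: [327/8, 1267/8, 3445/16]
L5 α=1/4: [1933/32, 4289/32, 13039/64]
→ [60, 134, 204]

at x=0,y=1 over L1,L2,L3,L4,L5:
+L1 (α=1) → [142, 113, 117]
+L2 (α=5/6) → [1417/6, 394/3, 1237/6]
+L3 (α=5/7) → [1732/21, 2633/21, 2572/21]
+L4 (α=1/4) → [3097/28, 2069/14, 3517/28]
+L5 (α=1/5) → [4014/35, 906/7, 723/7]
= [115, 129, 103]

query (0,1) [L1,L2,L3,L6] — begin 0,0,0
L1 α=1: [142, 113, 117]
L2 α=5/6: [1417/6, 394/3, 1237/6]
L3 α=5/7: [1732/21, 2633/21, 2572/21]
L6 α=1/2: [1076/21, 4271/42, 2887/42]
rounded: [51, 102, 69]

at x=1,y=3 over L1,L2,L3,L6:
L1 α=3/4: [561/4, 255/2, 261/2]
L2 α=1/3: [271/2, 413/3, 102]
L3 α=1/2: [447/4, 791/6, 325/2]
L6 α=1/2: [1151/8, 1787/12, 625/4]
rounded: [144, 149, 156]

query (2,1) [L1,L2,L3,L6,L7] — begin 0,0,0
after L1 α=2/3: [164, 120, 146]
after L2 α=2/5: [876/5, 648/5, 702/5]
after L3 α=5/7: [6102/35, 578/5, 5104/35]
after L6 α=2/3: [21362/105, 998/15, 21344/105]
after L7 α=4/5: [72182/525, 7238/75, 89384/525]
→ [137, 97, 170]

(1,3) stack=L1,L2,L3,L6,L7; from [0,0,0]:
L1 α=3/4: [561/4, 255/2, 261/2]
L2 α=1/3: [271/2, 413/3, 102]
L3 α=1/2: [447/4, 791/6, 325/2]
L6 α=1/2: [1151/8, 1787/12, 625/4]
L7 α=2/3: [4159/24, 6515/36, 811/4]
rounded: [173, 181, 203]


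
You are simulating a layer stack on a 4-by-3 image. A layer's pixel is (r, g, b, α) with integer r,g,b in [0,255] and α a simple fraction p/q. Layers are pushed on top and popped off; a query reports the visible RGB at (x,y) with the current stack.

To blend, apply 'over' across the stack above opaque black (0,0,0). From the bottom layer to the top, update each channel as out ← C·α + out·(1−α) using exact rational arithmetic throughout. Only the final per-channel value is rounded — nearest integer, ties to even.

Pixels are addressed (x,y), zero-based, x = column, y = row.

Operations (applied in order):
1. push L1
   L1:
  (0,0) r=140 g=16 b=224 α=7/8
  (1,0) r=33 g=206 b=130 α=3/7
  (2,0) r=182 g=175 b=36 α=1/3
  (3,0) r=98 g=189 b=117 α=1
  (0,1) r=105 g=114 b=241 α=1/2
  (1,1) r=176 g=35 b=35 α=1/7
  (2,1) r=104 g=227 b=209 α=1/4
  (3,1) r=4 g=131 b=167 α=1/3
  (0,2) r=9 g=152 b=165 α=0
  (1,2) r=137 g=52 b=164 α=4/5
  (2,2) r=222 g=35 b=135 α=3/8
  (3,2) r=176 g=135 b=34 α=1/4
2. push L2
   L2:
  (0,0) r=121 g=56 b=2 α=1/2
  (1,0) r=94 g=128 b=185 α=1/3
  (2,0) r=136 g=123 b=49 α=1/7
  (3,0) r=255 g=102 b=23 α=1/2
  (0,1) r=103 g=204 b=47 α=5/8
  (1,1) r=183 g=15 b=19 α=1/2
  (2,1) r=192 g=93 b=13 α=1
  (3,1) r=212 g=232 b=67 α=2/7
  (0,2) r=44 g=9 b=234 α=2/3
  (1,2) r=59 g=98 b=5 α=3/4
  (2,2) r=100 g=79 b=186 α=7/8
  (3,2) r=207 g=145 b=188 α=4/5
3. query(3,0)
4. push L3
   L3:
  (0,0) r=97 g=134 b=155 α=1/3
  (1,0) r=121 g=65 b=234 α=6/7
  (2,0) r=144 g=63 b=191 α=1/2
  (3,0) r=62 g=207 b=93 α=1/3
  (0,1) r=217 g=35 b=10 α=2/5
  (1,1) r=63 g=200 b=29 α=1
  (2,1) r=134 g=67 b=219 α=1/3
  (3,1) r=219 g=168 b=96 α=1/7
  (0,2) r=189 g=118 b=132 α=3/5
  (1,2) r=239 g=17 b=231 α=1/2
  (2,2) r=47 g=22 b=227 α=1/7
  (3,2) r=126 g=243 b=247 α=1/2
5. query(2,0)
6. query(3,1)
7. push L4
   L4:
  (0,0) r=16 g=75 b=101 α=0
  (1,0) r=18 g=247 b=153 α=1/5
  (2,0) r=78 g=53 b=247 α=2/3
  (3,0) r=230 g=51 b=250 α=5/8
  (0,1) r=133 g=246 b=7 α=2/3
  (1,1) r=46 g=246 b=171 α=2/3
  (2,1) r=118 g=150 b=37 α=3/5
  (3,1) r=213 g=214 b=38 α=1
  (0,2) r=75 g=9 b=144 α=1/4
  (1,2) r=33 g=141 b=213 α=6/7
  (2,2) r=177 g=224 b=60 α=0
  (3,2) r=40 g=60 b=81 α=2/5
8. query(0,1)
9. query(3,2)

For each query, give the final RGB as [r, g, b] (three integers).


at x=3,y=0 over L1,L2:
L1 α=1: [98, 189, 117]
L2 α=1/2: [353/2, 291/2, 70]
rounded: [176, 146, 70]

query (2,0) [L1,L2,L3] — begin 0,0,0
after L1 α=1/3: [182/3, 175/3, 12]
after L2 α=1/7: [500/7, 473/7, 121/7]
after L3 α=1/2: [754/7, 457/7, 729/7]
rounded: [108, 65, 104]

at x=3,y=1 over L1,L2,L3:
after L1 α=1/3: [4/3, 131/3, 167/3]
after L2 α=2/7: [1292/21, 2047/21, 1237/21]
after L3 α=1/7: [4117/49, 5270/49, 3146/49]
rounded: [84, 108, 64]

at x=0,y=1 over L1,L2,L3,L4:
+L1 (α=1/2) → [105/2, 57, 241/2]
+L2 (α=5/8) → [1345/16, 1191/8, 1193/16]
+L3 (α=2/5) → [10979/80, 4133/40, 3899/80]
+L4 (α=2/3) → [10753/80, 23813/120, 1673/80]
= [134, 198, 21]

query (3,2) [L1,L2,L3,L4] — begin 0,0,0
after L1 α=1/4: [44, 135/4, 17/2]
after L2 α=4/5: [872/5, 491/4, 1521/10]
after L3 α=1/2: [751/5, 1463/8, 3991/20]
after L4 α=2/5: [2653/25, 5349/40, 15213/100]
rounded: [106, 134, 152]


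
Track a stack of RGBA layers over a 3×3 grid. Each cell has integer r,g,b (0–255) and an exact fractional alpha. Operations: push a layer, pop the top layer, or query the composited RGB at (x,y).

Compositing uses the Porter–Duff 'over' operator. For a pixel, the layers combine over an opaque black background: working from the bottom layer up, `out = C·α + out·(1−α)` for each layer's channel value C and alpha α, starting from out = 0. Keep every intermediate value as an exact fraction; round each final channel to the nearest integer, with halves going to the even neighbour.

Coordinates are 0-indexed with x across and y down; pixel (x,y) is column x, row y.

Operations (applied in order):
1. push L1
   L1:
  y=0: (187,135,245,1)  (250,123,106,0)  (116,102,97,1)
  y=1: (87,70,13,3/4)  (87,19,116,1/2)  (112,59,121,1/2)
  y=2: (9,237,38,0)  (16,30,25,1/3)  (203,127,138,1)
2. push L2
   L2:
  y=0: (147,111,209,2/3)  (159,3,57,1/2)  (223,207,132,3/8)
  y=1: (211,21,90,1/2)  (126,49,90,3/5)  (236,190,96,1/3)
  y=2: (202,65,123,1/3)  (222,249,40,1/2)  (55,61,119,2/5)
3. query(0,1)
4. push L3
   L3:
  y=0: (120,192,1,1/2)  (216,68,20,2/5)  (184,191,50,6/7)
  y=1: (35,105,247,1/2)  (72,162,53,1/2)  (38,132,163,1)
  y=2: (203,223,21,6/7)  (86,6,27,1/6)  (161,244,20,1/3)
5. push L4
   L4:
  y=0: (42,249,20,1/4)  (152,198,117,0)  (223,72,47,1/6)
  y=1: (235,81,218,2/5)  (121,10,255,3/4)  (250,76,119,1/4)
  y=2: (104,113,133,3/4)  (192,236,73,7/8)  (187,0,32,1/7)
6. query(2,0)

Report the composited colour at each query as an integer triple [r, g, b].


at x=0,y=1 over L1,L2:
+L1 (α=3/4) → [261/4, 105/2, 39/4]
+L2 (α=1/2) → [1105/8, 147/4, 399/8]
= [138, 37, 50]

(2,0) stack=L1,L2,L3,L4; from [0,0,0]:
+L1 (α=1) → [116, 102, 97]
+L2 (α=3/8) → [1249/8, 1131/8, 881/8]
+L3 (α=6/7) → [10081/56, 10299/56, 3281/56]
+L4 (α=1/6) → [62893/336, 18509/112, 19037/336]
= [187, 165, 57]


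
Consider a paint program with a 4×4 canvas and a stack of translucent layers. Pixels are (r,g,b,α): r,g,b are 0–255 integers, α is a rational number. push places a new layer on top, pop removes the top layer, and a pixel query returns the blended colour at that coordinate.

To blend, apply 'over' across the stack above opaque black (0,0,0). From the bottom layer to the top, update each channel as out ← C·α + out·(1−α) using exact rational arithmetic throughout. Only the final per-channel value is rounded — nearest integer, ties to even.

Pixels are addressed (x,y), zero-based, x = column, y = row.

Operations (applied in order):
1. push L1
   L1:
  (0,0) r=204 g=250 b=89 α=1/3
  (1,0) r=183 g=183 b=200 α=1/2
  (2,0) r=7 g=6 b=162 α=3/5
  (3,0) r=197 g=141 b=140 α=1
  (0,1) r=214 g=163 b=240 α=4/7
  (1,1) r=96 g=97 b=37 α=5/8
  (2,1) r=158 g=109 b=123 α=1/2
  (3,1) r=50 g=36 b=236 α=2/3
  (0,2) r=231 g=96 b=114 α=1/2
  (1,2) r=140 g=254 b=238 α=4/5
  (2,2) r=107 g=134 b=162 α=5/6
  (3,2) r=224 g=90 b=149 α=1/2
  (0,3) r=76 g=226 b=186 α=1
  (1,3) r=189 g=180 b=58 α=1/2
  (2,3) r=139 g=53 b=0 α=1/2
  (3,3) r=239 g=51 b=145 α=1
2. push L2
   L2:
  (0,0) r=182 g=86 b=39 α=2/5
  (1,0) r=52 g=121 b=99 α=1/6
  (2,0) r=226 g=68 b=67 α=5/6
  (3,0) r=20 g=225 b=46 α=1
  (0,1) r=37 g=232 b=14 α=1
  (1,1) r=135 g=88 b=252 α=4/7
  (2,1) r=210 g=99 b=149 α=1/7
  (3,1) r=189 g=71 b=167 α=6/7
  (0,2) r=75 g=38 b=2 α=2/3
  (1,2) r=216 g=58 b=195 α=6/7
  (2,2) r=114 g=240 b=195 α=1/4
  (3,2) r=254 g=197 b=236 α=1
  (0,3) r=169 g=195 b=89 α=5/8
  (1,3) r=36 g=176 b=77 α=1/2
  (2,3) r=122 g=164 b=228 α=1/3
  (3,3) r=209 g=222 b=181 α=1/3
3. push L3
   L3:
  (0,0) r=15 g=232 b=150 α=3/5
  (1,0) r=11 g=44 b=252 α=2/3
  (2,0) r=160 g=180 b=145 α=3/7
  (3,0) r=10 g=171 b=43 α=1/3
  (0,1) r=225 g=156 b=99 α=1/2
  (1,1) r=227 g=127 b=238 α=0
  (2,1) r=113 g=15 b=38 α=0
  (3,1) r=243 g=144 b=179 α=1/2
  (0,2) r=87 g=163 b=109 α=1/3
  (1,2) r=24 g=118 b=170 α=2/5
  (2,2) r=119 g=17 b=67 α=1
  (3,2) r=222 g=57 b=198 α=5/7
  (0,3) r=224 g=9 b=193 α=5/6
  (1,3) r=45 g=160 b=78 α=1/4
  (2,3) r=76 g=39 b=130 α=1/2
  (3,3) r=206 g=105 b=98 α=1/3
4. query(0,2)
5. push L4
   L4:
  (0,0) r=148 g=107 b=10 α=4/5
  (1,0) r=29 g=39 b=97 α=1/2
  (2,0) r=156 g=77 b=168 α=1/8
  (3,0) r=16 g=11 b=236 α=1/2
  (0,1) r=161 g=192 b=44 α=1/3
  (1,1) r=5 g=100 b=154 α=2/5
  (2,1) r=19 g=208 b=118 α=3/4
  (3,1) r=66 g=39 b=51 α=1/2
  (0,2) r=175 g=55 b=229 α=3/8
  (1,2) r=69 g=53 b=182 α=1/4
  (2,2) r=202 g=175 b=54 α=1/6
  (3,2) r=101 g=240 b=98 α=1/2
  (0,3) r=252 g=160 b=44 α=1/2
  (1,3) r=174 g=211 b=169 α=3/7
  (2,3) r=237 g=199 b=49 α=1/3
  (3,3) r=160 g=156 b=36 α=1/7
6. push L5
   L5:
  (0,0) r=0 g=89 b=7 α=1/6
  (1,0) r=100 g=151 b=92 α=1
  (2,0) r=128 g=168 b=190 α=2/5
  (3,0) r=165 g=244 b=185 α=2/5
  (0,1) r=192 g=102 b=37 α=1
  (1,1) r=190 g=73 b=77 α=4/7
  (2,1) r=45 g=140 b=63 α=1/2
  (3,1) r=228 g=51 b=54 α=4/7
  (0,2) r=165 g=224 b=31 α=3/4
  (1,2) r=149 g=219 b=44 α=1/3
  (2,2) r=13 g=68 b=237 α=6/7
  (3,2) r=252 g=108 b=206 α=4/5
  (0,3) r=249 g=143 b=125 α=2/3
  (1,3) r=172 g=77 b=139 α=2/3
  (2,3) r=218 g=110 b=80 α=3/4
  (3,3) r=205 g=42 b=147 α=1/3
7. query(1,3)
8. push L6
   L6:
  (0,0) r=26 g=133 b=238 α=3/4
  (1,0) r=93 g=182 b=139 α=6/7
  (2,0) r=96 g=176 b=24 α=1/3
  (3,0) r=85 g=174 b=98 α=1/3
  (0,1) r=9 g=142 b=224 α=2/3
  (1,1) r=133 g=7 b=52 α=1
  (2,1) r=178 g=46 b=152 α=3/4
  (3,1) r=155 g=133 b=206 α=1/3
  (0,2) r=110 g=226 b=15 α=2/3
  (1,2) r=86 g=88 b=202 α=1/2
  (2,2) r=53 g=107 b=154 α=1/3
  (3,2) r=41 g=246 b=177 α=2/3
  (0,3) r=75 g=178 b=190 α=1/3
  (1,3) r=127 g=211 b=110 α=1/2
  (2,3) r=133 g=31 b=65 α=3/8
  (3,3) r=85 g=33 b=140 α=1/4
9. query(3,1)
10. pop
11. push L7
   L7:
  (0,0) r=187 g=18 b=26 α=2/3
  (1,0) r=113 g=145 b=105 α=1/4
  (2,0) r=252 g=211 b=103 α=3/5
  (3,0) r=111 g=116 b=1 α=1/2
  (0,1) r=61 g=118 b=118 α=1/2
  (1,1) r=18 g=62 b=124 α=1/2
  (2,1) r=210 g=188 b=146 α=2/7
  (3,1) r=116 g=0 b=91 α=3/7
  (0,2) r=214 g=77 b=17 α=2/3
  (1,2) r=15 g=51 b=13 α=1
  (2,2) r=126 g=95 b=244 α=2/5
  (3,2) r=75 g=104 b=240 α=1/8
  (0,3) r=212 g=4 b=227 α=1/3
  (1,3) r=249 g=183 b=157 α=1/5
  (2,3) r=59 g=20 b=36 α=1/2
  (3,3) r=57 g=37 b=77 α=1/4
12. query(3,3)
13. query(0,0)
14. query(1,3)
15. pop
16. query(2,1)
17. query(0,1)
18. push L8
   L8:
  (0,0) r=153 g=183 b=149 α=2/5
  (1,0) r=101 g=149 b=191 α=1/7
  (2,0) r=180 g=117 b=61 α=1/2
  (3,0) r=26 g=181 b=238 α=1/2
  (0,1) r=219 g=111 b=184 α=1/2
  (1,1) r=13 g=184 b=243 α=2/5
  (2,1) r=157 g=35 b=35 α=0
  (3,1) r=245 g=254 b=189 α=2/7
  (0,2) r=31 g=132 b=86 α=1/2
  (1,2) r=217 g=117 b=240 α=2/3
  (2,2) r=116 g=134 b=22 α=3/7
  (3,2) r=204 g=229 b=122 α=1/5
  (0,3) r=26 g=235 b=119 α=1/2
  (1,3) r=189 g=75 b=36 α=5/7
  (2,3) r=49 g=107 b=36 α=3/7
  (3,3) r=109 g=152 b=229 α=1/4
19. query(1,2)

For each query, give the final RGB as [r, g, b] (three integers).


query (0,2) [L1,L2,L3] — begin 0,0,0
L1 α=1/2: [231/2, 48, 57]
L2 α=2/3: [177/2, 124/3, 61/3]
L3 α=1/3: [88, 737/9, 449/9]
→ [88, 82, 50]

at x=1,y=3 over L1,L2,L3,L4,L5:
+L1 (α=1/2) → [189/2, 90, 29]
+L2 (α=1/2) → [261/4, 133, 53]
+L3 (α=1/4) → [963/16, 559/4, 237/4]
+L4 (α=3/7) → [3051/28, 1192/7, 744/7]
+L5 (α=2/3) → [12683/84, 2270/21, 2690/21]
= [151, 108, 128]

(3,1) stack=L1,L2,L3,L4,L5,L6; from [0,0,0]:
after L1 α=2/3: [100/3, 24, 472/3]
after L2 α=6/7: [3502/21, 450/7, 3478/21]
after L3 α=1/2: [8605/42, 729/7, 7237/42]
after L4 α=1/2: [11377/84, 501/7, 9379/84]
after L5 α=4/7: [36913/196, 2931/49, 15427/196]
after L6 α=1/3: [52103/294, 12379/147, 35615/294]
→ [177, 84, 121]

(3,3) stack=L1,L2,L3,L4,L5,L7; from [0,0,0]:
L1 α=1: [239, 51, 145]
L2 α=1/3: [229, 108, 157]
L3 α=1/3: [664/3, 107, 412/3]
L4 α=1/7: [1488/7, 114, 860/7]
L5 α=1/3: [4411/21, 90, 2749/21]
L7 α=1/4: [2405/14, 307/4, 822/7]
→ [172, 77, 117]

(0,0) stack=L1,L2,L3,L4,L5,L7; from [0,0,0]:
after L1 α=1/3: [68, 250/3, 89/3]
after L2 α=2/5: [568/5, 422/5, 167/5]
after L3 α=3/5: [1361/25, 4324/25, 2584/25]
after L4 α=4/5: [16161/125, 15024/125, 3584/125]
after L5 α=1/6: [5387/50, 17249/150, 1253/50]
after L7 α=2/3: [8029/50, 22649/450, 3853/150]
= [161, 50, 26]

(1,3) stack=L1,L2,L3,L4,L5,L7; from [0,0,0]:
+L1 (α=1/2) → [189/2, 90, 29]
+L2 (α=1/2) → [261/4, 133, 53]
+L3 (α=1/4) → [963/16, 559/4, 237/4]
+L4 (α=3/7) → [3051/28, 1192/7, 744/7]
+L5 (α=2/3) → [12683/84, 2270/21, 2690/21]
+L7 (α=1/5) → [17912/105, 12923/105, 14057/105]
→ [171, 123, 134]

query (2,1) [L1,L2,L3,L4,L5] — begin 0,0,0
+L1 (α=1/2) → [79, 109/2, 123/2]
+L2 (α=1/7) → [684/7, 426/7, 74]
+L3 (α=0) → [684/7, 426/7, 74]
+L4 (α=3/4) → [1083/28, 2397/14, 107]
+L5 (α=1/2) → [2343/56, 4357/28, 85]
→ [42, 156, 85]

(0,1) stack=L1,L2,L3,L4,L5; from [0,0,0]:
L1 α=4/7: [856/7, 652/7, 960/7]
L2 α=1: [37, 232, 14]
L3 α=1/2: [131, 194, 113/2]
L4 α=1/3: [141, 580/3, 157/3]
L5 α=1: [192, 102, 37]
rounded: [192, 102, 37]

at x=1,y=2 over L1,L2,L3,L4,L5,L8:
after L1 α=4/5: [112, 1016/5, 952/5]
after L2 α=6/7: [1408/7, 2756/35, 6802/35]
after L3 α=2/5: [912/7, 16528/175, 32306/175]
after L4 α=1/4: [3219/28, 58859/700, 32192/175]
after L5 α=1/3: [5305/42, 135509/1050, 24028/175]
after L8 α=2/3: [23533/126, 381209/3150, 108028/525]
rounded: [187, 121, 206]


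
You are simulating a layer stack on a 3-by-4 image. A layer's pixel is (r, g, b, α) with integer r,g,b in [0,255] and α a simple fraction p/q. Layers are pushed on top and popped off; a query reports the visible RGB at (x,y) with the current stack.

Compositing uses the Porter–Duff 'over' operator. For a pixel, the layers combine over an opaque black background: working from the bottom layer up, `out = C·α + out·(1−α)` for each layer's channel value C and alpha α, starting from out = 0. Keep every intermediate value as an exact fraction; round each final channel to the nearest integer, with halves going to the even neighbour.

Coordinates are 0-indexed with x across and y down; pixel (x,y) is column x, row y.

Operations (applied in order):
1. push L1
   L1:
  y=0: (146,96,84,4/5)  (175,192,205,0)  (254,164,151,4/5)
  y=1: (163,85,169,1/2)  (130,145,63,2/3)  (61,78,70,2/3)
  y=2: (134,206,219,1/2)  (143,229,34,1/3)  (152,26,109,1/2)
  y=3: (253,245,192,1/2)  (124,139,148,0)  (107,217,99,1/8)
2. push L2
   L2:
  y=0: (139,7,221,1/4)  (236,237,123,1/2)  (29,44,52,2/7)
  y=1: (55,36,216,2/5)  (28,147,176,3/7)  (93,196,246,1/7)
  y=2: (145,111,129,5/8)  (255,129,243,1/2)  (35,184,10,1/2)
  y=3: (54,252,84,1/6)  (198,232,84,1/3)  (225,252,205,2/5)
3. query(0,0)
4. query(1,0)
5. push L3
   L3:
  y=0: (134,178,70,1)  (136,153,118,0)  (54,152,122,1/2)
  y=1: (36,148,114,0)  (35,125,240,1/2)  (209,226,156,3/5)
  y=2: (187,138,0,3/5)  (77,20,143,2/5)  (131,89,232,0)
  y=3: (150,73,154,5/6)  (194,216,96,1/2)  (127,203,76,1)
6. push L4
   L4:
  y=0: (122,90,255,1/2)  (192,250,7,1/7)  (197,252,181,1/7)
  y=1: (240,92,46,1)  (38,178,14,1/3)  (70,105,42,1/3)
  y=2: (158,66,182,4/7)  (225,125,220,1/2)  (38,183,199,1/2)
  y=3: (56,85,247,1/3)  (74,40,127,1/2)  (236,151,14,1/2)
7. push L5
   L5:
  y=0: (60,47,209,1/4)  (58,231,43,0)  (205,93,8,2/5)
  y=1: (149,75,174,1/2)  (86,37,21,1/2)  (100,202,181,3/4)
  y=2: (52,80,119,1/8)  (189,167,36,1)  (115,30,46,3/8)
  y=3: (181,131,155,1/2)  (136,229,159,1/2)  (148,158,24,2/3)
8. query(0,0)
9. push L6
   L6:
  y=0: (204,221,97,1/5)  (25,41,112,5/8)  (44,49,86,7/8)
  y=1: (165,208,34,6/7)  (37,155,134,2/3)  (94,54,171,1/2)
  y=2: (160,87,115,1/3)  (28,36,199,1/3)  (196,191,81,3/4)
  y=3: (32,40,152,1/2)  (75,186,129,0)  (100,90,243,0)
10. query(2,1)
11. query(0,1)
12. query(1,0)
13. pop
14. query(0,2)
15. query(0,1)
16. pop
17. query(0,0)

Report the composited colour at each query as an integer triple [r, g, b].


at x=0,y=0 over L1,L2:
L1 α=4/5: [584/5, 384/5, 336/5]
L2 α=1/4: [2447/20, 1187/20, 2113/20]
= [122, 59, 106]

query (1,0) [L1,L2] — begin 0,0,0
L1 α=0: [0, 0, 0]
L2 α=1/2: [118, 237/2, 123/2]
→ [118, 118, 62]

query (0,0) [L1,L2,L3,L4,L5] — begin 0,0,0
L1 α=4/5: [584/5, 384/5, 336/5]
L2 α=1/4: [2447/20, 1187/20, 2113/20]
L3 α=1: [134, 178, 70]
L4 α=1/2: [128, 134, 325/2]
L5 α=1/4: [111, 449/4, 1393/8]
→ [111, 112, 174]

query (2,1) [L1,L2,L3,L4,L5,L6] — begin 0,0,0
after L1 α=2/3: [122/3, 52, 140/3]
after L2 α=1/7: [337/7, 508/7, 526/7]
after L3 α=3/5: [5063/35, 5762/35, 4328/35]
after L4 α=1/3: [4192/35, 15199/105, 10126/105]
after L5 α=3/4: [3673/35, 78829/420, 67141/420]
after L6 α=1/2: [6963/70, 101509/840, 138961/840]
rounded: [99, 121, 165]

query (0,1) [L1,L2,L3,L4,L5,L6] — begin 0,0,0
L1 α=1/2: [163/2, 85/2, 169/2]
L2 α=2/5: [709/10, 399/10, 1371/10]
L3 α=0: [709/10, 399/10, 1371/10]
L4 α=1: [240, 92, 46]
L5 α=1/2: [389/2, 167/2, 110]
L6 α=6/7: [2369/14, 2663/14, 314/7]
→ [169, 190, 45]

query (1,0) [L1,L2,L3,L4,L5,L6] — begin 0,0,0
+L1 (α=0) → [0, 0, 0]
+L2 (α=1/2) → [118, 237/2, 123/2]
+L3 (α=0) → [118, 237/2, 123/2]
+L4 (α=1/7) → [900/7, 961/7, 376/7]
+L5 (α=0) → [900/7, 961/7, 376/7]
+L6 (α=5/8) → [3575/56, 2159/28, 631/7]
→ [64, 77, 90]

(0,2) stack=L1,L2,L3,L4,L5; from [0,0,0]:
+L1 (α=1/2) → [67, 103, 219/2]
+L2 (α=5/8) → [463/4, 108, 1947/16]
+L3 (α=3/5) → [317/2, 126, 1947/40]
+L4 (α=4/7) → [2215/14, 642/7, 34961/280]
+L5 (α=1/8) → [2319/16, 361/4, 39721/320]
= [145, 90, 124]

query (0,1) [L1,L2,L3,L4,L5] — begin 0,0,0
+L1 (α=1/2) → [163/2, 85/2, 169/2]
+L2 (α=2/5) → [709/10, 399/10, 1371/10]
+L3 (α=0) → [709/10, 399/10, 1371/10]
+L4 (α=1) → [240, 92, 46]
+L5 (α=1/2) → [389/2, 167/2, 110]
= [194, 84, 110]

query (0,0) [L1,L2,L3,L4] — begin 0,0,0
+L1 (α=4/5) → [584/5, 384/5, 336/5]
+L2 (α=1/4) → [2447/20, 1187/20, 2113/20]
+L3 (α=1) → [134, 178, 70]
+L4 (α=1/2) → [128, 134, 325/2]
= [128, 134, 162]


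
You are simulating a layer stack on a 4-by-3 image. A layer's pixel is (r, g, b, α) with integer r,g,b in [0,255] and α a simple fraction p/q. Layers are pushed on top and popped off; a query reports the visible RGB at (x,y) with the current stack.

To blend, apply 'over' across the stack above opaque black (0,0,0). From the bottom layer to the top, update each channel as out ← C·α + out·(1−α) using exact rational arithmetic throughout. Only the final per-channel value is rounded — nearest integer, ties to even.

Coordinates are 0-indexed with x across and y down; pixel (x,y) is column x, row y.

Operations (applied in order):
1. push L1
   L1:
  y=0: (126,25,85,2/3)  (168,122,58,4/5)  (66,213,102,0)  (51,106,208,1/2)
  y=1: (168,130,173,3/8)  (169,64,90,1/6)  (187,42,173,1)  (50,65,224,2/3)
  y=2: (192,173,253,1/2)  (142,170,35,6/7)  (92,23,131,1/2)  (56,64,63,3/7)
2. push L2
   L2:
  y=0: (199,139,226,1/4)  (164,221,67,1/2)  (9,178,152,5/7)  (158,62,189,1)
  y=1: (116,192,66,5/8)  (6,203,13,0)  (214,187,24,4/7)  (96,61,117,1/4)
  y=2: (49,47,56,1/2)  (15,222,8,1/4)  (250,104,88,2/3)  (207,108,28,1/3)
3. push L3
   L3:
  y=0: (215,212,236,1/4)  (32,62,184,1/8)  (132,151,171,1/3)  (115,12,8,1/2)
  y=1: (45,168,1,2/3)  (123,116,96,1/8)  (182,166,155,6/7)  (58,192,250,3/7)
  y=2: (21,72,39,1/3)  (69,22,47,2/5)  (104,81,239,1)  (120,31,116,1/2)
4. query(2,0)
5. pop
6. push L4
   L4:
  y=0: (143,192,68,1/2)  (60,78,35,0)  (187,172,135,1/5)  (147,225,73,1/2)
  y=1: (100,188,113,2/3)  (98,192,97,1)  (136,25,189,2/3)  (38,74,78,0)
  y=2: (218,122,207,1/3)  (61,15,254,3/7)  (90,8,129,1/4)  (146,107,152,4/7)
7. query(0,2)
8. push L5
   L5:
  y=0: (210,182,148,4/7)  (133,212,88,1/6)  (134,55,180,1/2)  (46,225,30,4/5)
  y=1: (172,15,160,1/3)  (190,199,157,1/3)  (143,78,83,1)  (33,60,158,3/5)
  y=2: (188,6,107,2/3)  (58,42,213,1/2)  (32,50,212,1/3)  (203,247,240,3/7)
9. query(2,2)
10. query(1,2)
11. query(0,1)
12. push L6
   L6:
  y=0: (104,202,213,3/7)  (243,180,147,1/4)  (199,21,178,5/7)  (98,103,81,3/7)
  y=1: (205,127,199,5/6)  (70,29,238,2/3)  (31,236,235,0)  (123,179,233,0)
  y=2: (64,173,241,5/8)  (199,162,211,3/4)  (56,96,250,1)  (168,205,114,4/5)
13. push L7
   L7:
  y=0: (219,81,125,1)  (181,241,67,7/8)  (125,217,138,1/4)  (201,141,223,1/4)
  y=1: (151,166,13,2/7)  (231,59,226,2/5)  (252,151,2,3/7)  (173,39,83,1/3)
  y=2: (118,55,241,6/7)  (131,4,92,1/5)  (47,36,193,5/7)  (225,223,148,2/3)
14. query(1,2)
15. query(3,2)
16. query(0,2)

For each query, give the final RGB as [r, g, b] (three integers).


(2,0) stack=L1,L2,L3; from [0,0,0]:
after L1 α=0: [0, 0, 0]
after L2 α=5/7: [45/7, 890/7, 760/7]
after L3 α=1/3: [338/7, 2837/21, 2717/21]
→ [48, 135, 129]

(0,2) stack=L1,L2,L4; from [0,0,0]:
after L1 α=1/2: [96, 173/2, 253/2]
after L2 α=1/2: [145/2, 267/4, 365/4]
after L4 α=1/3: [121, 511/6, 779/6]
= [121, 85, 130]

at x=2,y=2 over L1,L2,L4,L5:
after L1 α=1/2: [46, 23/2, 131/2]
after L2 α=2/3: [182, 439/6, 161/2]
after L4 α=1/4: [159, 455/8, 741/8]
after L5 α=1/3: [350/3, 655/12, 1589/12]
rounded: [117, 55, 132]

at x=1,y=2 over L1,L2,L4,L5:
after L1 α=6/7: [852/7, 1020/7, 30]
after L2 α=1/4: [2661/28, 2307/14, 49/2]
after L4 α=3/7: [3942/49, 4929/49, 860/7]
after L5 α=1/2: [3392/49, 6987/98, 2351/14]
= [69, 71, 168]

at x=0,y=1 over L1,L2,L4,L5:
after L1 α=3/8: [63, 195/4, 519/8]
after L2 α=5/8: [769/8, 4425/32, 4197/64]
after L4 α=2/3: [2369/24, 16457/96, 18661/192]
after L5 α=1/3: [4433/36, 17177/144, 34021/288]
→ [123, 119, 118]

at x=1,y=2 over L1,L2,L4,L5,L6,L7:
after L1 α=6/7: [852/7, 1020/7, 30]
after L2 α=1/4: [2661/28, 2307/14, 49/2]
after L4 α=3/7: [3942/49, 4929/49, 860/7]
after L5 α=1/2: [3392/49, 6987/98, 2351/14]
after L6 α=3/4: [32645/196, 54615/392, 11213/56]
after L7 α=1/5: [39064/245, 55007/490, 12501/70]
rounded: [159, 112, 179]

at x=3,y=2 over L1,L2,L4,L5,L6,L7:
L1 α=3/7: [24, 192/7, 27]
L2 α=1/3: [85, 380/7, 82/3]
L4 α=4/7: [839/7, 4136/49, 690/7]
L5 α=3/7: [7619/49, 52853/343, 7800/49]
L6 α=4/5: [40547/245, 334113/1715, 30144/245]
L7 α=2/3: [150797/735, 1099003/5145, 102664/735]
rounded: [205, 214, 140]

(0,2) stack=L1,L2,L4,L5,L6,L7; from [0,0,0]:
+L1 (α=1/2) → [96, 173/2, 253/2]
+L2 (α=1/2) → [145/2, 267/4, 365/4]
+L4 (α=1/3) → [121, 511/6, 779/6]
+L5 (α=2/3) → [497/3, 583/18, 2063/18]
+L6 (α=5/8) → [817/8, 5773/48, 9293/48]
+L7 (α=6/7) → [6481/56, 21613/336, 11243/48]
→ [116, 64, 234]


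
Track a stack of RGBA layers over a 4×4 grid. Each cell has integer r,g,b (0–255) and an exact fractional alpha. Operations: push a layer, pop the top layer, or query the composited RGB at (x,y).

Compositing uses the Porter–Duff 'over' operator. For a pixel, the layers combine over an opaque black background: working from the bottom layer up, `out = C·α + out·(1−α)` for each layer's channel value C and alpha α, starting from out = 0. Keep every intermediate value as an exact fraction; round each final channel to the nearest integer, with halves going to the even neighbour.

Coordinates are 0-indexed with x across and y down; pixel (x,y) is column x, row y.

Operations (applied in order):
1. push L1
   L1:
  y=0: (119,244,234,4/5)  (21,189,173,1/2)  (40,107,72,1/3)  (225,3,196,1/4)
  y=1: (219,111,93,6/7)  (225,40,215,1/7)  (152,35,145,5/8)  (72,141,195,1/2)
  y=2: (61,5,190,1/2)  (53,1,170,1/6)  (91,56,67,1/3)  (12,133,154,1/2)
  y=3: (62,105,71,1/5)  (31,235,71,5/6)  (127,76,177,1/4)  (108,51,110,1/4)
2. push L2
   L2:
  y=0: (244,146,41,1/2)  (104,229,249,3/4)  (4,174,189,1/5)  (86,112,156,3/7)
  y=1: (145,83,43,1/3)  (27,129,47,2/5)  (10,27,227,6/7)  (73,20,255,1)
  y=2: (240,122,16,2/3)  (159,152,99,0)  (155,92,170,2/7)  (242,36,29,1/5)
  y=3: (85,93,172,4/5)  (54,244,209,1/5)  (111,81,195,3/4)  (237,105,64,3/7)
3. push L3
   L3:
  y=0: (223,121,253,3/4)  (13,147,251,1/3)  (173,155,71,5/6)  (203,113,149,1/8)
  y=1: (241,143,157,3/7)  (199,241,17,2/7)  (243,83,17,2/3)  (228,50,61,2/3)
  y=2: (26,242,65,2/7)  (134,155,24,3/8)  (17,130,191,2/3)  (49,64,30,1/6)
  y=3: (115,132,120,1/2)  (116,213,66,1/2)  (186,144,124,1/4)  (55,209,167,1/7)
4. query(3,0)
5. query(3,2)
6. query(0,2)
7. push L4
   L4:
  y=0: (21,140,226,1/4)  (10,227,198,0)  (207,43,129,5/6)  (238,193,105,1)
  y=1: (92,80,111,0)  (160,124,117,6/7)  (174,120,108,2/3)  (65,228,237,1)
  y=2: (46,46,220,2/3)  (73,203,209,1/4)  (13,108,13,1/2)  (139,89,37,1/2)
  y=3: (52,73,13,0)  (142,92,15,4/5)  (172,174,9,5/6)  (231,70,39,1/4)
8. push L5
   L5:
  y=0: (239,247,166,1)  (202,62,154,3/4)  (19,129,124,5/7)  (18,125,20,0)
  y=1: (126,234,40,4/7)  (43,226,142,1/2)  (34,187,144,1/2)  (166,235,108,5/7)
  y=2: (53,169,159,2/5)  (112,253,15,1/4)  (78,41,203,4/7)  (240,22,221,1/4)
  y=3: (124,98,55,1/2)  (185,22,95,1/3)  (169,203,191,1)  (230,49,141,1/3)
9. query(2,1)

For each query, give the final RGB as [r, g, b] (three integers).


query (3,0) [L1,L2,L3] — begin 0,0,0
after L1 α=1/4: [225/4, 3/4, 49]
after L2 α=3/7: [69, 339/7, 664/7]
after L3 α=1/8: [343/4, 113/2, 813/8]
= [86, 56, 102]

at x=3,y=2 over L1,L2,L3:
+L1 (α=1/2) → [6, 133/2, 77]
+L2 (α=1/5) → [266/5, 302/5, 337/5]
+L3 (α=1/6) → [105/2, 61, 367/6]
= [52, 61, 61]

at x=0,y=2 over L1,L2,L3:
+L1 (α=1/2) → [61/2, 5/2, 95]
+L2 (α=2/3) → [1021/6, 493/6, 127/3]
+L3 (α=2/7) → [5417/42, 767/6, 1025/21]
= [129, 128, 49]

(2,1) stack=L1,L2,L3,L4,L5; from [0,0,0]:
after L1 α=5/8: [95, 175/8, 725/8]
after L2 α=6/7: [155/7, 1471/56, 11621/56]
after L3 α=2/3: [3557/21, 3589/56, 13525/168]
after L4 α=2/3: [10865/63, 17029/168, 49813/504]
after L5 α=1/2: [13007/126, 48445/336, 122389/1008]
= [103, 144, 121]


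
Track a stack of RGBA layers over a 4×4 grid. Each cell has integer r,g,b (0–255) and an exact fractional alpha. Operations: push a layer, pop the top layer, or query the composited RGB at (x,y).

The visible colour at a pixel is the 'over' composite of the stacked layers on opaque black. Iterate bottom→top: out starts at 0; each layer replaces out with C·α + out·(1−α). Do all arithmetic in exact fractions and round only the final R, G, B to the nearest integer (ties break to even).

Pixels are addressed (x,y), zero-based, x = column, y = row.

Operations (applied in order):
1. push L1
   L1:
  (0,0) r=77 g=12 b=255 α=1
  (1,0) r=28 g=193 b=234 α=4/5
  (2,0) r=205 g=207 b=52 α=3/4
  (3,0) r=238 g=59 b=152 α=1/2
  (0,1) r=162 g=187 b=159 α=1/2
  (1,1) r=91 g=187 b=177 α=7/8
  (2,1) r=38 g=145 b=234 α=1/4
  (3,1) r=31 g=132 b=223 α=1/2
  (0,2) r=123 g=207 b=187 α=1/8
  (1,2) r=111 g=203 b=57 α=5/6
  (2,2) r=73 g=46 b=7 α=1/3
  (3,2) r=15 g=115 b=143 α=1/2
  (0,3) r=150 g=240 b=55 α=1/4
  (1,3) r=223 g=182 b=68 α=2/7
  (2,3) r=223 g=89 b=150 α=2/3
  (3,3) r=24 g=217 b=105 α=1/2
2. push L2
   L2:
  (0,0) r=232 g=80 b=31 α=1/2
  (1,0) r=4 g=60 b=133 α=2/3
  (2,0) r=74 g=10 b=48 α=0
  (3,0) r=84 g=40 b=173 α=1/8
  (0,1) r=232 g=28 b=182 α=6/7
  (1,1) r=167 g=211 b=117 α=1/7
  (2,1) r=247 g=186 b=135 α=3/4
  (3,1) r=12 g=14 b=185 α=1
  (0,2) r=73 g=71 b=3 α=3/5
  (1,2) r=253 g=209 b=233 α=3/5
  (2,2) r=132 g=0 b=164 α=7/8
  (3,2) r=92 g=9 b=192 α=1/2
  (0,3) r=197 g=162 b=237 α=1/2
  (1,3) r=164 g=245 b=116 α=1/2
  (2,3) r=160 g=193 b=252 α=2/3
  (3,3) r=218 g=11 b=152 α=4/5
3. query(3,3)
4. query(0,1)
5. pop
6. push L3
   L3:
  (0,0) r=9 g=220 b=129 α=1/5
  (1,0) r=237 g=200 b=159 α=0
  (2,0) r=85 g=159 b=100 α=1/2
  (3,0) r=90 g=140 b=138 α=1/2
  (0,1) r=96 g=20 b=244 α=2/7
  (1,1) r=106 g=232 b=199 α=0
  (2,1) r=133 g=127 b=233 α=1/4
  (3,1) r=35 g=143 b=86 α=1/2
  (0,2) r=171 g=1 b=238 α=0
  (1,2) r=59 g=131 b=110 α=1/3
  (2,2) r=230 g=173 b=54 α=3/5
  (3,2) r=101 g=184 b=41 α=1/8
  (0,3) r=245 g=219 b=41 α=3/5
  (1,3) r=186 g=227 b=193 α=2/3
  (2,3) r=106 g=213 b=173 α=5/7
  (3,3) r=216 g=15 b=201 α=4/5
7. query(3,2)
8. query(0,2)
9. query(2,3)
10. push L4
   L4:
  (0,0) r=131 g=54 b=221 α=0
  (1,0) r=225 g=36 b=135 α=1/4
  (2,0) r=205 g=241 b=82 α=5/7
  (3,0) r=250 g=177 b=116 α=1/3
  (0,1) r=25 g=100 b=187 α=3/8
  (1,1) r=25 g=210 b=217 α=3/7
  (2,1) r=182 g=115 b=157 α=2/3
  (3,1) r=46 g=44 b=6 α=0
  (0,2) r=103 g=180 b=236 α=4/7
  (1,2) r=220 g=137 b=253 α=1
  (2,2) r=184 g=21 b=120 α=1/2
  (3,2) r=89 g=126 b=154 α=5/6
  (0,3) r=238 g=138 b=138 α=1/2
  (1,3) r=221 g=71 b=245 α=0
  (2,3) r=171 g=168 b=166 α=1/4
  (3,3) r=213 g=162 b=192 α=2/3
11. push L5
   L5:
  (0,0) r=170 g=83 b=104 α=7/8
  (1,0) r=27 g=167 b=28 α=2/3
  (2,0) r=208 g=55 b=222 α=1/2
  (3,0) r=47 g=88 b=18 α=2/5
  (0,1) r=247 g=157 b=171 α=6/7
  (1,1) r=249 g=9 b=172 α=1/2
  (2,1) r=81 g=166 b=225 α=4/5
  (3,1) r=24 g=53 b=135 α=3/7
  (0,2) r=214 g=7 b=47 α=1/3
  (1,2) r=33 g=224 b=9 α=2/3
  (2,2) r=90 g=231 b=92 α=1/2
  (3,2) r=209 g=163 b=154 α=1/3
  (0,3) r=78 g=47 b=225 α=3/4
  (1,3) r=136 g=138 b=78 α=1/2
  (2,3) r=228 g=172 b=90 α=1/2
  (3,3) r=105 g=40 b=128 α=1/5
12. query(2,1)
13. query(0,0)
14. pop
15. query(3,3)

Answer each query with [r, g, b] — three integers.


(3,3) stack=L1,L2; from [0,0,0]:
L1 α=1/2: [12, 217/2, 105/2]
L2 α=4/5: [884/5, 61/2, 1321/10]
= [177, 30, 132]

at x=0,y=1 over L1,L2:
L1 α=1/2: [81, 187/2, 159/2]
L2 α=6/7: [1473/7, 523/14, 2343/14]
rounded: [210, 37, 167]

query (3,2) [L1,L3] — begin 0,0,0
after L1 α=1/2: [15/2, 115/2, 143/2]
after L3 α=1/8: [307/16, 1173/16, 1083/16]
rounded: [19, 73, 68]

at x=0,y=2 over L1,L3:
+L1 (α=1/8) → [123/8, 207/8, 187/8]
+L3 (α=0) → [123/8, 207/8, 187/8]
→ [15, 26, 23]

at x=2,y=3 over L1,L3:
+L1 (α=2/3) → [446/3, 178/3, 100]
+L3 (α=5/7) → [2482/21, 3551/21, 1065/7]
→ [118, 169, 152]

(2,1) stack=L1,L3,L4,L5; from [0,0,0]:
after L1 α=1/4: [19/2, 145/4, 117/2]
after L3 α=1/4: [323/8, 943/16, 817/8]
after L4 α=2/3: [3235/24, 1541/16, 3329/24]
after L5 α=4/5: [11011/120, 2433/16, 24929/120]
rounded: [92, 152, 208]

query (0,0) [L1,L3,L4,L5] — begin 0,0,0
+L1 (α=1) → [77, 12, 255]
+L3 (α=1/5) → [317/5, 268/5, 1149/5]
+L4 (α=0) → [317/5, 268/5, 1149/5]
+L5 (α=7/8) → [6267/40, 3173/40, 4789/40]
= [157, 79, 120]

(3,3) stack=L1,L3,L4; from [0,0,0]:
L1 α=1/2: [12, 217/2, 105/2]
L3 α=4/5: [876/5, 337/10, 1713/10]
L4 α=2/3: [1002/5, 3577/30, 1851/10]
= [200, 119, 185]
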